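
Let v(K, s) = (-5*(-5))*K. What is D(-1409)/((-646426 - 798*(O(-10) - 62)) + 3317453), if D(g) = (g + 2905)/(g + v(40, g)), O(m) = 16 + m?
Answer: -1496/1110727435 ≈ -1.3469e-6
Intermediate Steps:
v(K, s) = 25*K
D(g) = (2905 + g)/(1000 + g) (D(g) = (g + 2905)/(g + 25*40) = (2905 + g)/(g + 1000) = (2905 + g)/(1000 + g))
D(-1409)/((-646426 - 798*(O(-10) - 62)) + 3317453) = ((2905 - 1409)/(1000 - 1409))/((-646426 - 798*((16 - 10) - 62)) + 3317453) = (1496/(-409))/((-646426 - 798*(6 - 62)) + 3317453) = (-1/409*1496)/((-646426 - 798*(-56)) + 3317453) = -1496/(409*((-646426 + 44688) + 3317453)) = -1496/(409*(-601738 + 3317453)) = -1496/409/2715715 = -1496/409*1/2715715 = -1496/1110727435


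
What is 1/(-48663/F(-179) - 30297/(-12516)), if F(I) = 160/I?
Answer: 166880/9085640071 ≈ 1.8367e-5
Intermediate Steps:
1/(-48663/F(-179) - 30297/(-12516)) = 1/(-48663/(160/(-179)) - 30297/(-12516)) = 1/(-48663/(160*(-1/179)) - 30297*(-1/12516)) = 1/(-48663/(-160/179) + 10099/4172) = 1/(-48663*(-179/160) + 10099/4172) = 1/(8710677/160 + 10099/4172) = 1/(9085640071/166880) = 166880/9085640071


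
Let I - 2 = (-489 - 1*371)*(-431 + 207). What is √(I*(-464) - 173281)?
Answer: I*√89559169 ≈ 9463.6*I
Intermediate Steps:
I = 192642 (I = 2 + (-489 - 1*371)*(-431 + 207) = 2 + (-489 - 371)*(-224) = 2 - 860*(-224) = 2 + 192640 = 192642)
√(I*(-464) - 173281) = √(192642*(-464) - 173281) = √(-89385888 - 173281) = √(-89559169) = I*√89559169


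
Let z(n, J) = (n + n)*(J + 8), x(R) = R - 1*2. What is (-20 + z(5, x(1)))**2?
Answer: 2500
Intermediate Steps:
x(R) = -2 + R (x(R) = R - 2 = -2 + R)
z(n, J) = 2*n*(8 + J) (z(n, J) = (2*n)*(8 + J) = 2*n*(8 + J))
(-20 + z(5, x(1)))**2 = (-20 + 2*5*(8 + (-2 + 1)))**2 = (-20 + 2*5*(8 - 1))**2 = (-20 + 2*5*7)**2 = (-20 + 70)**2 = 50**2 = 2500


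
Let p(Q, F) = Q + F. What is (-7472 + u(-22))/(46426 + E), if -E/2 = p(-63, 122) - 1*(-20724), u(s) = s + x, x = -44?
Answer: -3769/2430 ≈ -1.5510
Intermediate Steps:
p(Q, F) = F + Q
u(s) = -44 + s (u(s) = s - 44 = -44 + s)
E = -41566 (E = -2*((122 - 63) - 1*(-20724)) = -2*(59 + 20724) = -2*20783 = -41566)
(-7472 + u(-22))/(46426 + E) = (-7472 + (-44 - 22))/(46426 - 41566) = (-7472 - 66)/4860 = -7538*1/4860 = -3769/2430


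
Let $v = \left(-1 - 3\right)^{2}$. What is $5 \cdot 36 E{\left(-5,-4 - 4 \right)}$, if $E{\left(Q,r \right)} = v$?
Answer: $2880$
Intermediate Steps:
$v = 16$ ($v = \left(-4\right)^{2} = 16$)
$E{\left(Q,r \right)} = 16$
$5 \cdot 36 E{\left(-5,-4 - 4 \right)} = 5 \cdot 36 \cdot 16 = 180 \cdot 16 = 2880$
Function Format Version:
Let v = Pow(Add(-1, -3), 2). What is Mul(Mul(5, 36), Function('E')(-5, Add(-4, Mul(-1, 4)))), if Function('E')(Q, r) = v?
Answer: 2880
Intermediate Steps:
v = 16 (v = Pow(-4, 2) = 16)
Function('E')(Q, r) = 16
Mul(Mul(5, 36), Function('E')(-5, Add(-4, Mul(-1, 4)))) = Mul(Mul(5, 36), 16) = Mul(180, 16) = 2880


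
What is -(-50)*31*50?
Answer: 77500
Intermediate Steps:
-(-50)*31*50 = -25*(-62)*50 = 1550*50 = 77500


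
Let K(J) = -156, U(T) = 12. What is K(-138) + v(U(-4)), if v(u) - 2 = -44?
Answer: -198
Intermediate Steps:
v(u) = -42 (v(u) = 2 - 44 = -42)
K(-138) + v(U(-4)) = -156 - 42 = -198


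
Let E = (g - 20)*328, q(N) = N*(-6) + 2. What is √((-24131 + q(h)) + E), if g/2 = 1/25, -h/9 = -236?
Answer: I*√1085169/5 ≈ 208.34*I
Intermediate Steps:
h = 2124 (h = -9*(-236) = 2124)
q(N) = 2 - 6*N (q(N) = -6*N + 2 = 2 - 6*N)
g = 2/25 ≈ 0.080000
E = -163344/25 (E = (2/25 - 20)*328 = -498/25*328 = -163344/25 ≈ -6533.8)
√((-24131 + q(h)) + E) = √((-24131 + (2 - 6*2124)) - 163344/25) = √((-24131 + (2 - 12744)) - 163344/25) = √((-24131 - 12742) - 163344/25) = √(-36873 - 163344/25) = √(-1085169/25) = I*√1085169/5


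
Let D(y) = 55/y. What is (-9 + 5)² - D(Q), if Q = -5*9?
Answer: 155/9 ≈ 17.222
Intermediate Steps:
Q = -45
(-9 + 5)² - D(Q) = (-9 + 5)² - 55/(-45) = (-4)² - 55*(-1)/45 = 16 - 1*(-11/9) = 16 + 11/9 = 155/9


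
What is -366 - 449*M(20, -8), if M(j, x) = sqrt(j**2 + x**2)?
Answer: -366 - 1796*sqrt(29) ≈ -10038.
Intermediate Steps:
-366 - 449*M(20, -8) = -366 - 449*sqrt(20**2 + (-8)**2) = -366 - 449*sqrt(400 + 64) = -366 - 1796*sqrt(29)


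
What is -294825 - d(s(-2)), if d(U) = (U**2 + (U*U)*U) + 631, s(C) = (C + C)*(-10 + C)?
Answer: -408352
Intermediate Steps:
s(C) = 2*C*(-10 + C) (s(C) = (2*C)*(-10 + C) = 2*C*(-10 + C))
d(U) = 631 + U**2 + U**3 (d(U) = (U**2 + U**2*U) + 631 = (U**2 + U**3) + 631 = 631 + U**2 + U**3)
-294825 - d(s(-2)) = -294825 - (631 + (2*(-2)*(-10 - 2))**2 + (2*(-2)*(-10 - 2))**3) = -294825 - (631 + (2*(-2)*(-12))**2 + (2*(-2)*(-12))**3) = -294825 - (631 + 48**2 + 48**3) = -294825 - (631 + 2304 + 110592) = -294825 - 1*113527 = -294825 - 113527 = -408352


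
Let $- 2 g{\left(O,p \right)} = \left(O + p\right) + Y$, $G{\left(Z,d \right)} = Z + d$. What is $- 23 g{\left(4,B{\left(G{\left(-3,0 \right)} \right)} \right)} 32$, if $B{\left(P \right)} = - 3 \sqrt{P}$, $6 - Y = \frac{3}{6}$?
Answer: $3496 - 1104 i \sqrt{3} \approx 3496.0 - 1912.2 i$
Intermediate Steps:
$Y = \frac{11}{2}$ ($Y = 6 - \frac{3}{6} = 6 - 3 \cdot \frac{1}{6} = 6 - \frac{1}{2} = \frac{11}{2} \approx 5.5$)
$g{\left(O,p \right)} = - \frac{11}{4} - \frac{O}{2} - \frac{p}{2}$ ($g{\left(O,p \right)} = - \frac{\left(O + p\right) + \frac{11}{2}}{2} = - \frac{\frac{11}{2} + O + p}{2} = - \frac{11}{4} - \frac{O}{2} - \frac{p}{2}$)
$- 23 g{\left(4,B{\left(G{\left(-3,0 \right)} \right)} \right)} 32 = - 23 \left(- \frac{11}{4} - 2 - \frac{\left(-3\right) \sqrt{-3 + 0}}{2}\right) 32 = - 23 \left(- \frac{11}{4} - 2 - \frac{\left(-3\right) \sqrt{-3}}{2}\right) 32 = - 23 \left(- \frac{11}{4} - 2 - \frac{\left(-3\right) i \sqrt{3}}{2}\right) 32 = - 23 \left(- \frac{11}{4} - 2 + \frac{3 i \sqrt{3}}{2}\right) 32 = - 23 \left(- \frac{19}{4} + \frac{3 i \sqrt{3}}{2}\right) 32 = \left(\frac{437}{4} - \frac{69 i \sqrt{3}}{2}\right) 32 = 3496 - 1104 i \sqrt{3}$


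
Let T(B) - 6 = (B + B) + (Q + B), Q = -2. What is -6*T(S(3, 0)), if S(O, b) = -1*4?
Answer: 48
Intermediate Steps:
S(O, b) = -4
T(B) = 4 + 3*B (T(B) = 6 + ((B + B) + (-2 + B)) = 6 + (2*B + (-2 + B)) = 6 + (-2 + 3*B) = 4 + 3*B)
-6*T(S(3, 0)) = -6*(4 + 3*(-4)) = -6*(4 - 12) = -6*(-8) = 48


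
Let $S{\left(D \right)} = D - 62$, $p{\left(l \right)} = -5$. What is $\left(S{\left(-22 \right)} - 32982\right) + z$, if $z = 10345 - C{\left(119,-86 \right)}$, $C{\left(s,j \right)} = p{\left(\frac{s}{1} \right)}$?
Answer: $-22716$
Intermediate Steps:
$C{\left(s,j \right)} = -5$
$z = 10350$ ($z = 10345 - -5 = 10345 + 5 = 10350$)
$S{\left(D \right)} = -62 + D$ ($S{\left(D \right)} = D - 62 = -62 + D$)
$\left(S{\left(-22 \right)} - 32982\right) + z = \left(\left(-62 - 22\right) - 32982\right) + 10350 = \left(-84 - 32982\right) + 10350 = -33066 + 10350 = -22716$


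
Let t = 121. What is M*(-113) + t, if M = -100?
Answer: 11421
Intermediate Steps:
M*(-113) + t = -100*(-113) + 121 = 11300 + 121 = 11421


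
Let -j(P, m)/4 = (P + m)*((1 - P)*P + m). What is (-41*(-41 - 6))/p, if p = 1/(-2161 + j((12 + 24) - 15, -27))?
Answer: -24837103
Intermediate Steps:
j(P, m) = -4*(P + m)*(m + P*(1 - P)) (j(P, m) = -4*(P + m)*((1 - P)*P + m) = -4*(P + m)*(P*(1 - P) + m) = -4*(P + m)*(m + P*(1 - P)))
p = -1/12889 (p = 1/(-2161 + (-4*((12 + 24) - 15)² - 4*(-27)² + 4*((12 + 24) - 15)³ - 8*((12 + 24) - 15)*(-27) + 4*(-27)*((12 + 24) - 15)²)) = 1/(-2161 + (-4*(36 - 15)² - 4*729 + 4*(36 - 15)³ - 8*(36 - 15)*(-27) + 4*(-27)*(36 - 15)²)) = 1/(-2161 + (-4*21² - 2916 + 4*21³ - 8*21*(-27) + 4*(-27)*21²)) = 1/(-2161 + (-4*441 - 2916 + 4*9261 + 4536 + 4*(-27)*441)) = 1/(-2161 + (-1764 - 2916 + 37044 + 4536 - 47628)) = 1/(-2161 - 10728) = 1/(-12889) = -1/12889 ≈ -7.7586e-5)
(-41*(-41 - 6))/p = (-41*(-41 - 6))/(-1/12889) = -41*(-47)*(-12889) = 1927*(-12889) = -24837103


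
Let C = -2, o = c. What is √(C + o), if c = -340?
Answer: 3*I*√38 ≈ 18.493*I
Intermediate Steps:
o = -340
√(C + o) = √(-2 - 340) = √(-342) = 3*I*√38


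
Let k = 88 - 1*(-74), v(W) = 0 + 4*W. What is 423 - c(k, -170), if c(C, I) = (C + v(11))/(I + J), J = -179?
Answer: 147833/349 ≈ 423.59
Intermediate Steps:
v(W) = 4*W
k = 162 (k = 88 + 74 = 162)
c(C, I) = (44 + C)/(-179 + I) (c(C, I) = (C + 4*11)/(I - 179) = (C + 44)/(-179 + I) = (44 + C)/(-179 + I))
423 - c(k, -170) = 423 - (44 + 162)/(-179 - 170) = 423 - 206/(-349) = 423 - (-1)*206/349 = 423 - 1*(-206/349) = 423 + 206/349 = 147833/349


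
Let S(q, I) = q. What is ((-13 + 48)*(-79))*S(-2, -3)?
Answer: 5530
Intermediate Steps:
((-13 + 48)*(-79))*S(-2, -3) = ((-13 + 48)*(-79))*(-2) = (35*(-79))*(-2) = -2765*(-2) = 5530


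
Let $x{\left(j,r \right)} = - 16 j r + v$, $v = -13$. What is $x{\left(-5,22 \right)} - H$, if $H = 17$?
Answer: $1730$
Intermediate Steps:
$x{\left(j,r \right)} = -13 - 16 j r$ ($x{\left(j,r \right)} = - 16 j r - 13 = -13 - 16 j r$)
$x{\left(-5,22 \right)} - H = \left(-13 - \left(-80\right) 22\right) - 17 = \left(-13 + 1760\right) - 17 = 1747 - 17 = 1730$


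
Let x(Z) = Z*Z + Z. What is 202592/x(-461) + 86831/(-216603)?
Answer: 6367163279/11483208045 ≈ 0.55448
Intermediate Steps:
x(Z) = Z + Z² (x(Z) = Z² + Z = Z + Z²)
202592/x(-461) + 86831/(-216603) = 202592/((-461*(1 - 461))) + 86831/(-216603) = 202592/((-461*(-460))) + 86831*(-1/216603) = 202592/212060 - 86831/216603 = 202592*(1/212060) - 86831/216603 = 50648/53015 - 86831/216603 = 6367163279/11483208045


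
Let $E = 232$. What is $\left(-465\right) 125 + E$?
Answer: $-57893$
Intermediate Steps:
$\left(-465\right) 125 + E = \left(-465\right) 125 + 232 = -58125 + 232 = -57893$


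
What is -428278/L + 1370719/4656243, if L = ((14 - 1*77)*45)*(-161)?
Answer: -456174104263/708424091235 ≈ -0.64393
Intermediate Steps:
L = 456435 (L = ((14 - 77)*45)*(-161) = -63*45*(-161) = -2835*(-161) = 456435)
-428278/L + 1370719/4656243 = -428278/456435 + 1370719/4656243 = -456174104263/708424091235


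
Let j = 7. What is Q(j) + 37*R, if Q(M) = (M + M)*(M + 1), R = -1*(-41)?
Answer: 1629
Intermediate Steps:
R = 41
Q(M) = 2*M*(1 + M) (Q(M) = (2*M)*(1 + M) = 2*M*(1 + M))
Q(j) + 37*R = 2*7*(1 + 7) + 37*41 = 2*7*8 + 1517 = 112 + 1517 = 1629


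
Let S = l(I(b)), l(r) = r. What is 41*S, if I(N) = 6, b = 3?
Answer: 246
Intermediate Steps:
S = 6
41*S = 41*6 = 246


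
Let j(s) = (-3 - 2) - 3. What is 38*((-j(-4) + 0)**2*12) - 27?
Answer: 29157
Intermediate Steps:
j(s) = -8 (j(s) = -5 - 3 = -8)
38*((-j(-4) + 0)**2*12) - 27 = 38*((-1*(-8) + 0)**2*12) - 27 = 38*((8 + 0)**2*12) - 27 = 38*(8**2*12) - 27 = 38*(64*12) - 27 = 38*768 - 27 = 29184 - 27 = 29157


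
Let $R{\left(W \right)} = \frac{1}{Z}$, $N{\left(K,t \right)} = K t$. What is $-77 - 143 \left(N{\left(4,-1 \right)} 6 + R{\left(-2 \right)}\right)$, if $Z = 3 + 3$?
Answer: $\frac{19987}{6} \approx 3331.2$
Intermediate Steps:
$Z = 6$
$R{\left(W \right)} = \frac{1}{6}$
$-77 - 143 \left(N{\left(4,-1 \right)} 6 + R{\left(-2 \right)}\right) = -77 - 143 \left(4 \left(-1\right) 6 + \frac{1}{6}\right) = -77 - 143 \left(\left(-4\right) 6 + \frac{1}{6}\right) = -77 - 143 \left(-24 + \frac{1}{6}\right) = -77 - - \frac{20449}{6} = -77 + \frac{20449}{6} = \frac{19987}{6}$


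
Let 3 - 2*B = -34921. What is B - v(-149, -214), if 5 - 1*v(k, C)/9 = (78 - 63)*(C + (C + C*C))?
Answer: 6142097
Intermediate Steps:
v(k, C) = 45 - 270*C - 135*C² (v(k, C) = 45 - 9*(78 - 63)*(C + (C + C*C)) = 45 - 135*(C + (C + C²)) = 45 - 135*(C² + 2*C) = 45 - 9*(15*C² + 30*C) = 45 + (-270*C - 135*C²) = 45 - 270*C - 135*C²)
B = 17462 (B = 3/2 - ½*(-34921) = 3/2 + 34921/2 = 17462)
B - v(-149, -214) = 17462 - (45 - 270*(-214) - 135*(-214)²) = 17462 - (45 + 57780 - 135*45796) = 17462 - (45 + 57780 - 6182460) = 17462 - 1*(-6124635) = 17462 + 6124635 = 6142097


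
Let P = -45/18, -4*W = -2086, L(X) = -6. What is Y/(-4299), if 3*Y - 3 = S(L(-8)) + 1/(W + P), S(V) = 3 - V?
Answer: -6229/6693543 ≈ -0.00093060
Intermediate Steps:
W = 1043/2 (W = -1/4*(-2086) = 1043/2 ≈ 521.50)
P = -5/2 (P = -45*1/18 = -5/2 ≈ -2.5000)
Y = 6229/1557 (Y = 1 + ((3 - 1*(-6)) + 1/(1043/2 - 5/2))/3 = 1 + ((3 + 6) + 1/519)/3 = 1 + (9 + 1/519)/3 = 1 + (1/3)*(4672/519) = 1 + 4672/1557 = 6229/1557 ≈ 4.0006)
Y/(-4299) = (6229/1557)/(-4299) = (6229/1557)*(-1/4299) = -6229/6693543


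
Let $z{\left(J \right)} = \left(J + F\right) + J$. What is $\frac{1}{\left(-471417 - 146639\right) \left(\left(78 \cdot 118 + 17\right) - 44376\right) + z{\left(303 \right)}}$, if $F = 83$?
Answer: $\frac{1}{21727759369} \approx 4.6024 \cdot 10^{-11}$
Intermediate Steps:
$z{\left(J \right)} = 83 + 2 J$ ($z{\left(J \right)} = \left(J + 83\right) + J = \left(83 + J\right) + J = 83 + 2 J$)
$\frac{1}{\left(-471417 - 146639\right) \left(\left(78 \cdot 118 + 17\right) - 44376\right) + z{\left(303 \right)}} = \frac{1}{\left(-471417 - 146639\right) \left(\left(78 \cdot 118 + 17\right) - 44376\right) + \left(83 + 2 \cdot 303\right)} = \frac{1}{- 618056 \left(\left(9204 + 17\right) - 44376\right) + \left(83 + 606\right)} = \frac{1}{- 618056 \left(9221 - 44376\right) + 689} = \frac{1}{\left(-618056\right) \left(-35155\right) + 689} = \frac{1}{21727758680 + 689} = \frac{1}{21727759369}$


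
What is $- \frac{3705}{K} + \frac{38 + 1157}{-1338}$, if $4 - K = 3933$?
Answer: $\frac{262135}{5257002} \approx 0.049864$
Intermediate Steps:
$K = -3929$ ($K = 4 - 3933 = -3929$)
$- \frac{3705}{K} + \frac{38 + 1157}{-1338} = - \frac{3705}{-3929} + \frac{38 + 1157}{-1338} = \left(-3705\right) \left(- \frac{1}{3929}\right) + 1195 \left(- \frac{1}{1338}\right) = \frac{3705}{3929} - \frac{1195}{1338} = \frac{262135}{5257002}$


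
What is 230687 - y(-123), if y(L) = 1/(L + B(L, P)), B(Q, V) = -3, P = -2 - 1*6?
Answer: 29066563/126 ≈ 2.3069e+5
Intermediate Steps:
P = -8 (P = -2 - 6 = -8)
y(L) = 1/(-3 + L) (y(L) = 1/(L - 3) = 1/(-3 + L))
230687 - y(-123) = 230687 - 1/(-3 - 123) = 230687 - 1/(-126) = 230687 - 1*(-1/126) = 230687 + 1/126 = 29066563/126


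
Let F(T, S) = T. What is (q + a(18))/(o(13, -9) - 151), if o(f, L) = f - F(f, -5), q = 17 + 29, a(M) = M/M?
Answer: -47/151 ≈ -0.31126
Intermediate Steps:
a(M) = 1
q = 46
o(f, L) = 0 (o(f, L) = f - f = 0)
(q + a(18))/(o(13, -9) - 151) = (46 + 1)/(0 - 151) = 47/(-151) = 47*(-1/151) = -47/151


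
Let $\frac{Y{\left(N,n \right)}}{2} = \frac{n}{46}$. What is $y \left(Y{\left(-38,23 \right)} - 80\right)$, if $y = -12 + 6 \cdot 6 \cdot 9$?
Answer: $-24648$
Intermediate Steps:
$Y{\left(N,n \right)} = \frac{n}{23}$ ($Y{\left(N,n \right)} = 2 \frac{n}{46} = \frac{n}{23}$)
$y = 312$ ($y = -12 + 36 \cdot 9 = -12 + 324 = 312$)
$y \left(Y{\left(-38,23 \right)} - 80\right) = 312 \left(\frac{1}{23} \cdot 23 - 80\right) = 312 \left(1 - 80\right) = 312 \left(-79\right) = -24648$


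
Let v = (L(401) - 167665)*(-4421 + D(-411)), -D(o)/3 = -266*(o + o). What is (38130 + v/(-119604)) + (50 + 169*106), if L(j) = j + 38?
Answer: -17287189571/19934 ≈ -8.6722e+5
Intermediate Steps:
D(o) = 1596*o (D(o) = -(-798)*(o + o) = -(-798)*2*o = -(-1596)*o = 1596*o)
L(j) = 38 + j
v = 110432204202 (v = ((38 + 401) - 167665)*(-4421 + 1596*(-411)) = (439 - 167665)*(-4421 - 655956) = -167226*(-660377) = 110432204202)
(38130 + v/(-119604)) + (50 + 169*106) = (38130 + 110432204202/(-119604)) + (50 + 169*106) = (38130 + 110432204202*(-1/119604)) + (50 + 17914) = (38130 - 18405367367/19934) + 17964 = -17645283947/19934 + 17964 = -17287189571/19934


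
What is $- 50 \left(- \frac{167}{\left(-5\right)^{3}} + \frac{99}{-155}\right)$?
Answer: $- \frac{5404}{155} \approx -34.865$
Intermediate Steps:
$- 50 \left(- \frac{167}{\left(-5\right)^{3}} + \frac{99}{-155}\right) = - 50 \left(- \frac{167}{-125} + 99 \left(- \frac{1}{155}\right)\right) = - 50 \left(\left(-167\right) \left(- \frac{1}{125}\right) - \frac{99}{155}\right) = - 50 \left(\frac{167}{125} - \frac{99}{155}\right) = \left(-50\right) \frac{2702}{3875} = - \frac{5404}{155}$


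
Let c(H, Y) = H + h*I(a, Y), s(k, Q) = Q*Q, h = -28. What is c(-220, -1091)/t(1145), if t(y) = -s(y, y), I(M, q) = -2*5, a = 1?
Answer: -12/262205 ≈ -4.5766e-5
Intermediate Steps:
I(M, q) = -10
s(k, Q) = Q**2
t(y) = -y**2
c(H, Y) = 280 + H (c(H, Y) = H - 28*(-10) = H + 280 = 280 + H)
c(-220, -1091)/t(1145) = (280 - 220)/((-1*1145**2)) = 60/((-1*1311025)) = 60/(-1311025) = 60*(-1/1311025) = -12/262205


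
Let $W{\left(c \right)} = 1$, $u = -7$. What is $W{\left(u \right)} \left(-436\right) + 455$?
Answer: $19$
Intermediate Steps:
$W{\left(u \right)} \left(-436\right) + 455 = 1 \left(-436\right) + 455 = -436 + 455 = 19$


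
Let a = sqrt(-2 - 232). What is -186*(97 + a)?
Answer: -18042 - 558*I*sqrt(26) ≈ -18042.0 - 2845.3*I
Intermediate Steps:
a = 3*I*sqrt(26) (a = sqrt(-234) = 3*I*sqrt(26) ≈ 15.297*I)
-186*(97 + a) = -186*(97 + 3*I*sqrt(26)) = -18042 - 558*I*sqrt(26)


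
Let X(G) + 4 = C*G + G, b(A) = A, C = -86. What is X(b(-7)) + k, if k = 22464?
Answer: 23055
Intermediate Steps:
X(G) = -4 - 85*G (X(G) = -4 + (-86*G + G) = -4 - 85*G)
X(b(-7)) + k = (-4 - 85*(-7)) + 22464 = (-4 + 595) + 22464 = 591 + 22464 = 23055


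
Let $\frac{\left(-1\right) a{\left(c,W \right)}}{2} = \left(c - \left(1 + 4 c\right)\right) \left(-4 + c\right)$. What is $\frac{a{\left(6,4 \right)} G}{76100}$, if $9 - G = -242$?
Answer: $\frac{4769}{19025} \approx 0.25067$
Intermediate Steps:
$a{\left(c,W \right)} = - 2 \left(-1 - 3 c\right) \left(-4 + c\right)$ ($a{\left(c,W \right)} = - 2 \left(c - \left(1 + 4 c\right)\right) \left(-4 + c\right) = - 2 \left(-1 - 3 c\right) \left(-4 + c\right)$)
$G = 251$ ($G = 9 - -242 = 9 + 242 = 251$)
$\frac{a{\left(6,4 \right)} G}{76100} = \frac{\left(-8 - 132 + 6 \cdot 6^{2}\right) 251}{76100} = \left(-8 - 132 + 6 \cdot 36\right) 251 \cdot \frac{1}{76100} = \left(-8 - 132 + 216\right) 251 \cdot \frac{1}{76100} = 76 \cdot 251 \cdot \frac{1}{76100} = 19076 \cdot \frac{1}{76100} = \frac{4769}{19025}$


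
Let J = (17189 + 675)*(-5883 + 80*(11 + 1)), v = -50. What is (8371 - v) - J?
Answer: 87952893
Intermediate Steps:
J = -87944472 (J = 17864*(-5883 + 80*12) = 17864*(-5883 + 960) = 17864*(-4923) = -87944472)
(8371 - v) - J = (8371 - 1*(-50)) - 1*(-87944472) = (8371 + 50) + 87944472 = 8421 + 87944472 = 87952893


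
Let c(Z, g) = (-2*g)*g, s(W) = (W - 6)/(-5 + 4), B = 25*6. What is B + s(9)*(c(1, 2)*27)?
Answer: 798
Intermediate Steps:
B = 150
s(W) = 6 - W (s(W) = (-6 + W)/(-1) = (-6 + W)*(-1) = 6 - W)
c(Z, g) = -2*g²
B + s(9)*(c(1, 2)*27) = 150 + (6 - 1*9)*(-2*2²*27) = 150 + (6 - 9)*(-2*4*27) = 150 - (-24)*27 = 150 - 3*(-216) = 150 + 648 = 798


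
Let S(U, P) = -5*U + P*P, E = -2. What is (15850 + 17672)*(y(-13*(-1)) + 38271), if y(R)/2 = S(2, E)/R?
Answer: 16677563742/13 ≈ 1.2829e+9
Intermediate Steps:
S(U, P) = P² - 5*U (S(U, P) = -5*U + P² = P² - 5*U)
y(R) = -12/R (y(R) = 2*(((-2)² - 5*2)/R) = 2*((4 - 10)/R) = 2*(-6/R) = -12/R)
(15850 + 17672)*(y(-13*(-1)) + 38271) = (15850 + 17672)*(-12/((-13*(-1))) + 38271) = 33522*(-12/13 + 38271) = 33522*(497511/13) = 16677563742/13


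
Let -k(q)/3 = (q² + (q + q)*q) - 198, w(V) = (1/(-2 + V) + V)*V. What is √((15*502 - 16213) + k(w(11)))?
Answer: I*√1282801/3 ≈ 377.54*I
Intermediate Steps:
w(V) = V*(V + 1/(-2 + V)) (w(V) = (V + 1/(-2 + V))*V = V*(V + 1/(-2 + V)))
k(q) = 594 - 9*q² (k(q) = -3*((q² + (q + q)*q) - 198) = -3*((q² + (2*q)*q) - 198) = -3*((q² + 2*q²) - 198) = -3*(3*q² - 198) = -3*(-198 + 3*q²) = 594 - 9*q²)
√((15*502 - 16213) + k(w(11))) = √((15*502 - 16213) + (594 - 9*121*(1 + 11² - 2*11)²/(-2 + 11)²)) = √((7530 - 16213) + (594 - 9*121*(1 + 121 - 22)²/81)) = √(-8683 + (594 - 9*(11*(⅑)*100)²)) = √(-8683 + (594 - 9*(1100/9)²)) = √(-8683 + (594 - 9*1210000/81)) = √(-8683 + (594 - 1210000/9)) = √(-8683 - 1204654/9) = √(-1282801/9) = I*√1282801/3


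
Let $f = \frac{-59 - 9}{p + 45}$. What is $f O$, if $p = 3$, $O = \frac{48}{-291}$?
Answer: $\frac{68}{291} \approx 0.23368$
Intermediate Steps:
$O = - \frac{16}{97}$ ($O = 48 \left(- \frac{1}{291}\right) = - \frac{16}{97} \approx -0.16495$)
$f = - \frac{17}{12}$ ($f = \frac{-59 - 9}{3 + 45} = - \frac{68}{48} = \left(-68\right) \frac{1}{48} = - \frac{17}{12} \approx -1.4167$)
$f O = \left(- \frac{17}{12}\right) \left(- \frac{16}{97}\right) = \frac{68}{291}$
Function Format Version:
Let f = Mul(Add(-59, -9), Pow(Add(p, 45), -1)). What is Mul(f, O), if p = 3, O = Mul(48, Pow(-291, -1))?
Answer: Rational(68, 291) ≈ 0.23368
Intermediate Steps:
O = Rational(-16, 97) (O = Mul(48, Rational(-1, 291)) = Rational(-16, 97) ≈ -0.16495)
f = Rational(-17, 12) (f = Mul(Add(-59, -9), Pow(Add(3, 45), -1)) = Mul(-68, Pow(48, -1)) = Mul(-68, Rational(1, 48)) = Rational(-17, 12) ≈ -1.4167)
Mul(f, O) = Mul(Rational(-17, 12), Rational(-16, 97)) = Rational(68, 291)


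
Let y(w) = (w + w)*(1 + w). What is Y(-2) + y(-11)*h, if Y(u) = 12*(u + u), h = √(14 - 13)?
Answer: 172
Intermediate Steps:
h = 1 (h = √1 = 1)
y(w) = 2*w*(1 + w) (y(w) = (2*w)*(1 + w) = 2*w*(1 + w))
Y(u) = 24*u (Y(u) = 12*(2*u) = 24*u)
Y(-2) + y(-11)*h = 24*(-2) + (2*(-11)*(1 - 11))*1 = -48 + (2*(-11)*(-10))*1 = -48 + 220*1 = -48 + 220 = 172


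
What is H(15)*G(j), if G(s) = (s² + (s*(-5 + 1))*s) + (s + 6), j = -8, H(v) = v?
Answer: -2910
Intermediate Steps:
G(s) = 6 + s - 3*s² (G(s) = (s² + (s*(-4))*s) + (6 + s) = (s² + (-4*s)*s) + (6 + s) = (s² - 4*s²) + (6 + s) = -3*s² + (6 + s) = 6 + s - 3*s²)
H(15)*G(j) = 15*(6 - 8 - 3*(-8)²) = 15*(6 - 8 - 3*64) = 15*(6 - 8 - 192) = 15*(-194) = -2910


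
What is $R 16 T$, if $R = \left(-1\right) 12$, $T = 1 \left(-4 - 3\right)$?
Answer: $1344$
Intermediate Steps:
$T = -7$ ($T = 1 \left(-7\right) = -7$)
$R = -12$
$R 16 T = \left(-12\right) 16 \left(-7\right) = \left(-192\right) \left(-7\right) = 1344$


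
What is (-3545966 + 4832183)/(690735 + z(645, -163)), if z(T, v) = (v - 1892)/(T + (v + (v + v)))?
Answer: 66883284/35917535 ≈ 1.8621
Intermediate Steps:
z(T, v) = (-1892 + v)/(T + 3*v) (z(T, v) = (-1892 + v)/(T + (v + 2*v)) = (-1892 + v)/(T + 3*v))
(-3545966 + 4832183)/(690735 + z(645, -163)) = (-3545966 + 4832183)/(690735 + (-1892 - 163)/(645 + 3*(-163))) = 1286217/(690735 - 2055/(645 - 489)) = 1286217/(690735 - 2055/156) = 1286217/(690735 + (1/156)*(-2055)) = 1286217/(690735 - 685/52) = 1286217/(35917535/52) = 1286217*(52/35917535) = 66883284/35917535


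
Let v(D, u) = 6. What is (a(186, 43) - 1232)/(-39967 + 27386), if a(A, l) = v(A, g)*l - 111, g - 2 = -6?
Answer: 1085/12581 ≈ 0.086241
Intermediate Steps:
g = -4 (g = 2 - 6 = -4)
a(A, l) = -111 + 6*l (a(A, l) = 6*l - 111 = -111 + 6*l)
(a(186, 43) - 1232)/(-39967 + 27386) = ((-111 + 6*43) - 1232)/(-39967 + 27386) = ((-111 + 258) - 1232)/(-12581) = (147 - 1232)*(-1/12581) = -1085*(-1/12581) = 1085/12581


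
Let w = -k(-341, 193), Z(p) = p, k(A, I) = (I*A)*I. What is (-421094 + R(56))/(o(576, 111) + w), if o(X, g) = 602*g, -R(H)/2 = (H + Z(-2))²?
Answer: -426926/12768731 ≈ -0.033435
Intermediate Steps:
k(A, I) = A*I² (k(A, I) = (A*I)*I = A*I²)
R(H) = -2*(-2 + H)² (R(H) = -2*(H - 2)² = -2*(-2 + H)²)
w = 12701909 (w = -(-341)*193² = -(-341)*37249 = -1*(-12701909) = 12701909)
(-421094 + R(56))/(o(576, 111) + w) = (-421094 - 2*(-2 + 56)²)/(602*111 + 12701909) = (-421094 - 2*54²)/(66822 + 12701909) = (-421094 - 2*2916)/12768731 = (-421094 - 5832)*(1/12768731) = -426926*1/12768731 = -426926/12768731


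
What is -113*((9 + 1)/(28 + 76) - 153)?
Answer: 898463/52 ≈ 17278.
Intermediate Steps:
-113*((9 + 1)/(28 + 76) - 153) = -113*(10/104 - 153) = -113*(10*(1/104) - 153) = -113*(5/52 - 153) = -113*(-7951/52) = 898463/52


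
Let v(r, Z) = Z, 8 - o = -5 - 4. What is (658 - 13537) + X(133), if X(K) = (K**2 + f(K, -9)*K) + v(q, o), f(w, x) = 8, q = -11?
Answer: 5891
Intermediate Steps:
o = 17 (o = 8 - (-5 - 4) = 8 - 1*(-9) = 8 + 9 = 17)
X(K) = 17 + K**2 + 8*K (X(K) = (K**2 + 8*K) + 17 = 17 + K**2 + 8*K)
(658 - 13537) + X(133) = (658 - 13537) + (17 + 133**2 + 8*133) = -12879 + (17 + 17689 + 1064) = -12879 + 18770 = 5891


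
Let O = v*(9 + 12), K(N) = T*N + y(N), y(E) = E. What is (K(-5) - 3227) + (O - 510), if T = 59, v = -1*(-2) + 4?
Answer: -3911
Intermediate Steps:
v = 6 (v = 2 + 4 = 6)
K(N) = 60*N (K(N) = 59*N + N = 60*N)
O = 126 (O = 6*(9 + 12) = 6*21 = 126)
(K(-5) - 3227) + (O - 510) = (60*(-5) - 3227) + (126 - 510) = (-300 - 3227) - 384 = -3527 - 384 = -3911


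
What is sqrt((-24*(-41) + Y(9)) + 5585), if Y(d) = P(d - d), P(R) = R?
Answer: sqrt(6569) ≈ 81.049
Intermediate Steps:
Y(d) = 0 (Y(d) = d - d = 0)
sqrt((-24*(-41) + Y(9)) + 5585) = sqrt((-24*(-41) + 0) + 5585) = sqrt((984 + 0) + 5585) = sqrt(984 + 5585) = sqrt(6569)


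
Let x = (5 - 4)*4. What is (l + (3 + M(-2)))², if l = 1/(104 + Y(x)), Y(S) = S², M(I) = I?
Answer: 14641/14400 ≈ 1.0167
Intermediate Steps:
x = 4 (x = 1*4 = 4)
l = 1/120 (l = 1/(104 + 4²) = 1/(104 + 16) = 1/120 ≈ 0.0083333)
(l + (3 + M(-2)))² = (1/120 + (3 - 2))² = (1/120 + 1)² = (121/120)² = 14641/14400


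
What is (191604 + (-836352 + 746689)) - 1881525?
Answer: -1779584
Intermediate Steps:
(191604 + (-836352 + 746689)) - 1881525 = (191604 - 89663) - 1881525 = 101941 - 1881525 = -1779584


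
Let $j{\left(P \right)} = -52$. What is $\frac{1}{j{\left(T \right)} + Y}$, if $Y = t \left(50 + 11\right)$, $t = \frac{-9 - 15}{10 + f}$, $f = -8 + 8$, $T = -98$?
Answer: $- \frac{5}{992} \approx -0.0050403$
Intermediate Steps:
$f = 0$
$t = - \frac{12}{5}$ ($t = \frac{-9 - 15}{10 + 0} = - \frac{24}{10} = \left(-24\right) \frac{1}{10} = - \frac{12}{5} \approx -2.4$)
$Y = - \frac{732}{5}$ ($Y = - \frac{12 \left(50 + 11\right)}{5} = \left(- \frac{12}{5}\right) 61 = - \frac{732}{5} \approx -146.4$)
$\frac{1}{j{\left(T \right)} + Y} = \frac{1}{-52 - \frac{732}{5}} = \frac{1}{- \frac{992}{5}} = - \frac{5}{992}$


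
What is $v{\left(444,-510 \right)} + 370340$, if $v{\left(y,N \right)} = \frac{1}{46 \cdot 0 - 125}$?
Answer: $\frac{46292499}{125} \approx 3.7034 \cdot 10^{5}$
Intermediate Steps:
$v{\left(y,N \right)} = - \frac{1}{125}$ ($v{\left(y,N \right)} = \frac{1}{0 - 125} = \frac{1}{-125} = - \frac{1}{125}$)
$v{\left(444,-510 \right)} + 370340 = - \frac{1}{125} + 370340 = \frac{46292499}{125}$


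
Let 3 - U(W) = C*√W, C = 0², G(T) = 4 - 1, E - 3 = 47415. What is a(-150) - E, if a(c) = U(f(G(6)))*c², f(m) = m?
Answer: 20082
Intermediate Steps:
E = 47418 (E = 3 + 47415 = 47418)
G(T) = 3
C = 0
U(W) = 3 (U(W) = 3 - 0*√W = 3 - 1*0 = 3 + 0 = 3)
a(c) = 3*c²
a(-150) - E = 3*(-150)² - 1*47418 = 3*22500 - 47418 = 67500 - 47418 = 20082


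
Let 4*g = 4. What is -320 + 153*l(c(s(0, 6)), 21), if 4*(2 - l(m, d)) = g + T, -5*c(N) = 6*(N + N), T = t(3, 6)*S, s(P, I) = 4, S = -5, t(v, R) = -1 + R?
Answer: 904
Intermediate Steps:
g = 1 (g = (¼)*4 = 1)
T = -25 (T = (-1 + 6)*(-5) = 5*(-5) = -25)
c(N) = -12*N/5 (c(N) = -6*(N + N)/5 = -6*2*N/5 = -12*N/5)
l(m, d) = 8 (l(m, d) = 2 - (1 - 25)/4 = 2 - ¼*(-24) = 2 + 6 = 8)
-320 + 153*l(c(s(0, 6)), 21) = -320 + 153*8 = -320 + 1224 = 904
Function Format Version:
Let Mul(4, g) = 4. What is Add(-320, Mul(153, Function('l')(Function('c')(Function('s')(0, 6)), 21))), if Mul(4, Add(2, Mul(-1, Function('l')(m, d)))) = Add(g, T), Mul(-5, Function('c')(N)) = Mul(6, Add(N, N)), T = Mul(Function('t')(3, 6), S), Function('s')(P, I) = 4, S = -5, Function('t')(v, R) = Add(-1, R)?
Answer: 904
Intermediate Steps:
g = 1 (g = Mul(Rational(1, 4), 4) = 1)
T = -25 (T = Mul(Add(-1, 6), -5) = Mul(5, -5) = -25)
Function('c')(N) = Mul(Rational(-12, 5), N) (Function('c')(N) = Mul(Rational(-1, 5), Mul(6, Add(N, N))) = Mul(Rational(-1, 5), Mul(6, Mul(2, N))) = Mul(Rational(-1, 5), Mul(12, N)) = Mul(Rational(-12, 5), N))
Function('l')(m, d) = 8 (Function('l')(m, d) = Add(2, Mul(Rational(-1, 4), Add(1, -25))) = Add(2, Mul(Rational(-1, 4), -24)) = Add(2, 6) = 8)
Add(-320, Mul(153, Function('l')(Function('c')(Function('s')(0, 6)), 21))) = Add(-320, Mul(153, 8)) = Add(-320, 1224) = 904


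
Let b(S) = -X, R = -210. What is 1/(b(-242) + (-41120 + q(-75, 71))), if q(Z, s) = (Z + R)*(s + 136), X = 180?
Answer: -1/100295 ≈ -9.9706e-6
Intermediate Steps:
q(Z, s) = (-210 + Z)*(136 + s) (q(Z, s) = (Z - 210)*(s + 136) = (-210 + Z)*(136 + s))
b(S) = -180 (b(S) = -1*180 = -180)
1/(b(-242) + (-41120 + q(-75, 71))) = 1/(-180 + (-41120 + (-28560 - 210*71 + 136*(-75) - 75*71))) = 1/(-180 + (-41120 + (-28560 - 14910 - 10200 - 5325))) = 1/(-180 + (-41120 - 58995)) = 1/(-180 - 100115) = 1/(-100295) = -1/100295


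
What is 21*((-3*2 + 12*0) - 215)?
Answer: -4641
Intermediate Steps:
21*((-3*2 + 12*0) - 215) = 21*((-6 + 0) - 215) = 21*(-6 - 215) = 21*(-221) = -4641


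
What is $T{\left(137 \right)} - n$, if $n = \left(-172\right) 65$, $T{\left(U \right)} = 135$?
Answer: $11315$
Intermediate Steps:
$n = -11180$
$T{\left(137 \right)} - n = 135 - -11180 = 135 + 11180 = 11315$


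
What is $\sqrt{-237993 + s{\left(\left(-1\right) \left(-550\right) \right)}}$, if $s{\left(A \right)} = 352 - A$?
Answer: $i \sqrt{238191} \approx 488.05 i$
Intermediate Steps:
$\sqrt{-237993 + s{\left(\left(-1\right) \left(-550\right) \right)}} = \sqrt{-237993 + \left(352 - \left(-1\right) \left(-550\right)\right)} = \sqrt{-237993 + \left(352 - 550\right)} = \sqrt{-237993 - 198} = \sqrt{-238191} = i \sqrt{238191}$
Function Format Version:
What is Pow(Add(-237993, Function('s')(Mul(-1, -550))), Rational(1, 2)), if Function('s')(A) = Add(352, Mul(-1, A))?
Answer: Mul(I, Pow(238191, Rational(1, 2))) ≈ Mul(488.05, I)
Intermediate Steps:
Pow(Add(-237993, Function('s')(Mul(-1, -550))), Rational(1, 2)) = Pow(Add(-237993, Add(352, Mul(-1, Mul(-1, -550)))), Rational(1, 2)) = Pow(Add(-237993, Add(352, Mul(-1, 550))), Rational(1, 2)) = Pow(Add(-237993, Add(352, -550)), Rational(1, 2)) = Pow(Add(-237993, -198), Rational(1, 2)) = Pow(-238191, Rational(1, 2)) = Mul(I, Pow(238191, Rational(1, 2)))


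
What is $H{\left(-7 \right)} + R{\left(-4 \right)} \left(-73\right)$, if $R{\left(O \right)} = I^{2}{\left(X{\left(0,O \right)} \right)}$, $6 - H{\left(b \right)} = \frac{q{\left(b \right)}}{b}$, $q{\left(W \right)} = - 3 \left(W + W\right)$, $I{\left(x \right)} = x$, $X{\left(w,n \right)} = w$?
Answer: $12$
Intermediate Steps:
$q{\left(W \right)} = - 6 W$ ($q{\left(W \right)} = - 3 \cdot 2 W = - 6 W$)
$H{\left(b \right)} = 12$ ($H{\left(b \right)} = 6 - \frac{\left(-6\right) b}{b} = 6 - -6 = 6 + 6 = 12$)
$R{\left(O \right)} = 0$ ($R{\left(O \right)} = 0^{2} = 0$)
$H{\left(-7 \right)} + R{\left(-4 \right)} \left(-73\right) = 12 + 0 \left(-73\right) = 12 + 0 = 12$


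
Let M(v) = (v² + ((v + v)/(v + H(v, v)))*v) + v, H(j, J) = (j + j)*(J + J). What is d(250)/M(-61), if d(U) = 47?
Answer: 11421/889502 ≈ 0.012840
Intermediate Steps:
H(j, J) = 4*J*j (H(j, J) = (2*j)*(2*J) = 4*J*j)
M(v) = v + v² + 2*v²/(v + 4*v²) (M(v) = (v² + ((v + v)/(v + 4*v*v))*v) + v = (v² + ((2*v)/(v + 4*v²))*v) + v = (v² + (2*v/(v + 4*v²))*v) + v = (v² + 2*v²/(v + 4*v²)) + v = v + v² + 2*v²/(v + 4*v²))
d(250)/M(-61) = 47/((-61*(3 + 4*(-61)² + 5*(-61))/(1 + 4*(-61)))) = 47/((-61*(3 + 4*3721 - 305)/(1 - 244))) = 47/((-61*(3 + 14884 - 305)/(-243))) = 47/((-61*(-1/243)*14582)) = 47/(889502/243) = 47*(243/889502) = 11421/889502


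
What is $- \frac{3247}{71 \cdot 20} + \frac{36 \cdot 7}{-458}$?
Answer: $- \frac{922483}{325180} \approx -2.8368$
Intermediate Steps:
$- \frac{3247}{71 \cdot 20} + \frac{36 \cdot 7}{-458} = - \frac{3247}{1420} + 252 \left(- \frac{1}{458}\right) = \left(-3247\right) \frac{1}{1420} - \frac{126}{229} = - \frac{3247}{1420} - \frac{126}{229} = - \frac{922483}{325180}$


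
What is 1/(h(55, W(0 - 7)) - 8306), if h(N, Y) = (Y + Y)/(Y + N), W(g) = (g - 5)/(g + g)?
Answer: -391/3247634 ≈ -0.00012040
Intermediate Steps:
W(g) = (-5 + g)/(2*g) (W(g) = (-5 + g)/((2*g)) = (-5 + g)*(1/(2*g)) = (-5 + g)/(2*g))
h(N, Y) = 2*Y/(N + Y) (h(N, Y) = (2*Y)/(N + Y) = 2*Y/(N + Y))
1/(h(55, W(0 - 7)) - 8306) = 1/(2*((-5 + (0 - 7))/(2*(0 - 7)))/(55 + (-5 + (0 - 7))/(2*(0 - 7))) - 8306) = 1/(2*((½)*(-5 - 7)/(-7))/(55 + (½)*(-5 - 7)/(-7)) - 8306) = 1/(2*((½)*(-⅐)*(-12))/(55 + (½)*(-⅐)*(-12)) - 8306) = 1/(2*(6/7)/(55 + 6/7) - 8306) = 1/(2*(6/7)/(391/7) - 8306) = 1/(2*(6/7)*(7/391) - 8306) = 1/(12/391 - 8306) = 1/(-3247634/391) = -391/3247634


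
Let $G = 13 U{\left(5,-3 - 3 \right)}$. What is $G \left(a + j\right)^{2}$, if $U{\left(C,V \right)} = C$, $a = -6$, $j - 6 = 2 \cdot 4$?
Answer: $4160$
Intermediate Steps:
$j = 14$ ($j = 6 + 2 \cdot 4 = 6 + 8 = 14$)
$G = 65$ ($G = 13 \cdot 5 = 65$)
$G \left(a + j\right)^{2} = 65 \left(-6 + 14\right)^{2} = 65 \cdot 8^{2} = 65 \cdot 64 = 4160$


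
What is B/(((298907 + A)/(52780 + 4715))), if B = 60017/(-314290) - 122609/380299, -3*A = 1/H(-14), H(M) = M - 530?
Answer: -575744548213954512/5830583072764021975 ≈ -0.098746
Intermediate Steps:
H(M) = -530 + M
A = 1/1632 (A = -1/(3*(-530 - 14)) = -⅓/(-544) = -⅓*(-1/544) = 1/1632 ≈ 0.00061275)
B = -61359187693/119524172710 (B = 60017*(-1/314290) - 122609*1/380299 = -60017/314290 - 122609/380299 = -61359187693/119524172710 ≈ -0.51336)
B/(((298907 + A)/(52780 + 4715))) = -61359187693*(52780 + 4715)/(298907 + 1/1632)/119524172710 = -61359187693/(119524172710*((487816225/1632)/57495)) = -61359187693/(119524172710*((487816225/1632)*(1/57495))) = -61359187693/(119524172710*97563245/18766368) = -61359187693/119524172710*18766368/97563245 = -575744548213954512/5830583072764021975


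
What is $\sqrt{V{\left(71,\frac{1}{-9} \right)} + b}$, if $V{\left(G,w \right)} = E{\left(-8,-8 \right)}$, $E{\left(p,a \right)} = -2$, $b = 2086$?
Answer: $2 \sqrt{521} \approx 45.651$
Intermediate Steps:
$V{\left(G,w \right)} = -2$
$\sqrt{V{\left(71,\frac{1}{-9} \right)} + b} = \sqrt{-2 + 2086} = \sqrt{2084} = 2 \sqrt{521}$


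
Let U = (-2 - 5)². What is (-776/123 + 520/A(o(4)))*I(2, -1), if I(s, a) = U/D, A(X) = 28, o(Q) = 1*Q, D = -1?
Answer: -73906/123 ≈ -600.86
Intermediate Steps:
U = 49 (U = (-7)² = 49)
o(Q) = Q
I(s, a) = -49 (I(s, a) = 49/(-1) = 49*(-1) = -49)
(-776/123 + 520/A(o(4)))*I(2, -1) = (-776/123 + 520/28)*(-49) = (-776*1/123 + 520*(1/28))*(-49) = (-776/123 + 130/7)*(-49) = (10558/861)*(-49) = -73906/123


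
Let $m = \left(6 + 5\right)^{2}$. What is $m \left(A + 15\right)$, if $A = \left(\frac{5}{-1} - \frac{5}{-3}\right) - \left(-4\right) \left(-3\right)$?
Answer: $- \frac{121}{3} \approx -40.333$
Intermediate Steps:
$m = 121$ ($m = 11^{2} = 121$)
$A = - \frac{46}{3}$ ($A = \left(5 \left(-1\right) - - \frac{5}{3}\right) - 12 = \left(-5 + \frac{5}{3}\right) - 12 = - \frac{10}{3} - 12 = - \frac{46}{3} \approx -15.333$)
$m \left(A + 15\right) = 121 \left(- \frac{46}{3} + 15\right) = 121 \left(- \frac{1}{3}\right) = - \frac{121}{3}$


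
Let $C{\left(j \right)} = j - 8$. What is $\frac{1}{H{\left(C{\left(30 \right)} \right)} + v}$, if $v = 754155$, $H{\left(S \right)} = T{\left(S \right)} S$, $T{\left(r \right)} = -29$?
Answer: $\frac{1}{753517} \approx 1.3271 \cdot 10^{-6}$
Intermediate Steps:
$C{\left(j \right)} = -8 + j$ ($C{\left(j \right)} = j - 8 = -8 + j$)
$H{\left(S \right)} = - 29 S$
$\frac{1}{H{\left(C{\left(30 \right)} \right)} + v} = \frac{1}{- 29 \left(-8 + 30\right) + 754155} = \frac{1}{\left(-29\right) 22 + 754155} = \frac{1}{-638 + 754155} = \frac{1}{753517}$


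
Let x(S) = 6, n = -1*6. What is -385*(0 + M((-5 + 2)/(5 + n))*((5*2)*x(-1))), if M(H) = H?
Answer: -69300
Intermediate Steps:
n = -6
-385*(0 + M((-5 + 2)/(5 + n))*((5*2)*x(-1))) = -385*(0 + ((-5 + 2)/(5 - 6))*((5*2)*6)) = -385*(0 + (-3/(-1))*(10*6)) = -385*(0 - 3*(-1)*60) = -385*(0 + 3*60) = -385*(0 + 180) = -385*180 = -69300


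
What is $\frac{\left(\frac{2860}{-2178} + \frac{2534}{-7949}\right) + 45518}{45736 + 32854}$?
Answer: $\frac{17909575691}{30923239545} \approx 0.57916$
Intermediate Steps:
$\frac{\left(\frac{2860}{-2178} + \frac{2534}{-7949}\right) + 45518}{45736 + 32854} = \frac{\left(2860 \left(- \frac{1}{2178}\right) + 2534 \left(- \frac{1}{7949}\right)\right) + 45518}{78590} = \left(\left(- \frac{130}{99} - \frac{2534}{7949}\right) + 45518\right) \frac{1}{78590} = \left(- \frac{1284236}{786951} + 45518\right) \frac{1}{78590} = \frac{35819151382}{786951} \cdot \frac{1}{78590} = \frac{17909575691}{30923239545}$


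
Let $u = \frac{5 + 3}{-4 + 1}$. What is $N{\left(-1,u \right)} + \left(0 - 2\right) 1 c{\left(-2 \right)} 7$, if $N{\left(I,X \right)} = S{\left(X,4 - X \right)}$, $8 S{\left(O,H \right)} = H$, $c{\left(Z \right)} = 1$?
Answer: $- \frac{79}{6} \approx -13.167$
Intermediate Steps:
$u = - \frac{8}{3}$ ($u = \frac{8}{-3} = 8 \left(- \frac{1}{3}\right) = - \frac{8}{3} \approx -2.6667$)
$S{\left(O,H \right)} = \frac{H}{8}$
$N{\left(I,X \right)} = \frac{1}{2} - \frac{X}{8}$ ($N{\left(I,X \right)} = \frac{4 - X}{8} = \frac{1}{2} - \frac{X}{8}$)
$N{\left(-1,u \right)} + \left(0 - 2\right) 1 c{\left(-2 \right)} 7 = \left(\frac{1}{2} - - \frac{1}{3}\right) + \left(0 - 2\right) 1 \cdot 1 \cdot 7 = \left(\frac{1}{2} + \frac{1}{3}\right) + \left(-2\right) 1 \cdot 7 = \frac{5}{6} - 14 = - \frac{79}{6}$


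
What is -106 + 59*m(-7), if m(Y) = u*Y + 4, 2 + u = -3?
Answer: 2195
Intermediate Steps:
u = -5 (u = -2 - 3 = -5)
m(Y) = 4 - 5*Y (m(Y) = -5*Y + 4 = 4 - 5*Y)
-106 + 59*m(-7) = -106 + 59*(4 - 5*(-7)) = -106 + 59*(4 + 35) = -106 + 59*39 = -106 + 2301 = 2195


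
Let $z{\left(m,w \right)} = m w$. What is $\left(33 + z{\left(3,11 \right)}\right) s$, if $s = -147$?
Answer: $-9702$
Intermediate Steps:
$\left(33 + z{\left(3,11 \right)}\right) s = \left(33 + 3 \cdot 11\right) \left(-147\right) = \left(33 + 33\right) \left(-147\right) = 66 \left(-147\right) = -9702$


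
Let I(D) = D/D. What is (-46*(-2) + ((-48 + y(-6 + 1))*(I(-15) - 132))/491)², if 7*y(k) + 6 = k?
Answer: 130798678921/11812969 ≈ 11072.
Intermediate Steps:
y(k) = -6/7 + k/7
I(D) = 1
(-46*(-2) + ((-48 + y(-6 + 1))*(I(-15) - 132))/491)² = (-46*(-2) + ((-48 + (-6/7 + (-6 + 1)/7))*(1 - 132))/491)² = (92 + ((-48 + (-6/7 + (⅐)*(-5)))*(-131))*(1/491))² = (92 + ((-48 + (-6/7 - 5/7))*(-131))*(1/491))² = (92 + ((-48 - 11/7)*(-131))*(1/491))² = (92 - 347/7*(-131)*(1/491))² = (92 + (45457/7)*(1/491))² = (92 + 45457/3437)² = (361661/3437)² = 130798678921/11812969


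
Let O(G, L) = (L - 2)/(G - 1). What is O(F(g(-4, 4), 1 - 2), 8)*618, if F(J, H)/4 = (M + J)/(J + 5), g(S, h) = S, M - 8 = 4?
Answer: 3708/31 ≈ 119.61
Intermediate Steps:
M = 12 (M = 8 + 4 = 12)
F(J, H) = 4*(12 + J)/(5 + J) (F(J, H) = 4*((12 + J)/(J + 5)) = 4*((12 + J)/(5 + J)) = 4*(12 + J)/(5 + J))
O(G, L) = (-2 + L)/(-1 + G)
O(F(g(-4, 4), 1 - 2), 8)*618 = ((-2 + 8)/(-1 + 4*(12 - 4)/(5 - 4)))*618 = (6/(-1 + 4*8/1))*618 = (6/(-1 + 4*1*8))*618 = (6/(-1 + 32))*618 = (6/31)*618 = 3708/31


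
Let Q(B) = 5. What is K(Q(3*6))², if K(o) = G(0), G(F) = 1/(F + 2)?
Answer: ¼ ≈ 0.25000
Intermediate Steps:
G(F) = 1/(2 + F)
K(o) = ½ (K(o) = 1/(2 + 0) = 1/2 = ½)
K(Q(3*6))² = (½)² = ¼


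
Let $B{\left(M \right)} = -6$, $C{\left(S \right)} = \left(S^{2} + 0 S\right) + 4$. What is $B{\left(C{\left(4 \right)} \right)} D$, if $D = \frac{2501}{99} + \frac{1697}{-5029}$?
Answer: $- \frac{24819052}{165957} \approx -149.55$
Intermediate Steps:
$C{\left(S \right)} = 4 + S^{2}$ ($C{\left(S \right)} = \left(S^{2} + 0\right) + 4 = S^{2} + 4 = 4 + S^{2}$)
$D = \frac{12409526}{497871}$ ($D = 2501 \cdot \frac{1}{99} + 1697 \left(- \frac{1}{5029}\right) = \frac{2501}{99} - \frac{1697}{5029} = \frac{12409526}{497871} \approx 24.925$)
$B{\left(C{\left(4 \right)} \right)} D = \left(-6\right) \frac{12409526}{497871} = - \frac{24819052}{165957}$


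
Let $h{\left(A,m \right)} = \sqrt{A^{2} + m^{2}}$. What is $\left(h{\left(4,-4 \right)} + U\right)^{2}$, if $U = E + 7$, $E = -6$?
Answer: $33 + 8 \sqrt{2} \approx 44.314$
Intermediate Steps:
$U = 1$ ($U = -6 + 7 = 1$)
$\left(h{\left(4,-4 \right)} + U\right)^{2} = \left(\sqrt{4^{2} + \left(-4\right)^{2}} + 1\right)^{2} = \left(\sqrt{16 + 16} + 1\right)^{2} = \left(\sqrt{32} + 1\right)^{2} = \left(4 \sqrt{2} + 1\right)^{2} = \left(1 + 4 \sqrt{2}\right)^{2}$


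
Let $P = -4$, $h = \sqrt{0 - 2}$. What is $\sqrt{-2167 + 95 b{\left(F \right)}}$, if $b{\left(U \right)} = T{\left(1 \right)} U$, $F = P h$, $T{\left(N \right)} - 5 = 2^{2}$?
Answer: $\sqrt{-2167 - 3420 i \sqrt{2}} \approx 39.578 - 61.102 i$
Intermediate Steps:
$T{\left(N \right)} = 9$ ($T{\left(N \right)} = 5 + 2^{2} = 5 + 4 = 9$)
$h = i \sqrt{2}$ ($h = \sqrt{-2} = i \sqrt{2} \approx 1.4142 i$)
$F = - 4 i \sqrt{2} \approx - 5.6569 i$
$b{\left(U \right)} = 9 U$
$\sqrt{-2167 + 95 b{\left(F \right)}} = \sqrt{-2167 + 95 \cdot 9 \left(- 4 i \sqrt{2}\right)} = \sqrt{-2167 + 95 \left(- 36 i \sqrt{2}\right)} = \sqrt{-2167 - 3420 i \sqrt{2}}$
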